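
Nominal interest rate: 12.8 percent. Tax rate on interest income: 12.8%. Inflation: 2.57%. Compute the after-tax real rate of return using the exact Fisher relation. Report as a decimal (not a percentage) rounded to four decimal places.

0.0838

After-tax nominal return = 12.8% × (1 − 0.128) = 11.1616%.
1 + r = 1.111616 / 1.02570 = 1.083763
After-tax real rate = 1.083763 − 1 → 0.0838.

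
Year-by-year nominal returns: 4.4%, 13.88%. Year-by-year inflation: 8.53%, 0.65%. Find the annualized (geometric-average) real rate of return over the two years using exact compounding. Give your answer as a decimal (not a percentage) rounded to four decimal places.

Compound the nominal returns: 1.0440 × 1.1388 = 1.18890720.
Compound inflation: 1.0853 × 1.0065 = 1.09235445.
Deflate: 1.18890720 / 1.09235445 = 1.08838958.
Annualized real rate = 1.08838958^(1/2) − 1 = 4.3259% → 0.0433.

0.0433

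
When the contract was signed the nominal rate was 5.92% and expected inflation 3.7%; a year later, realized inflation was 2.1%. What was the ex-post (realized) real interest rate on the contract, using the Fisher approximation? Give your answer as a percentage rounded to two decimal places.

Ex-post: 5.92% − 2.1% = 3.820%
So the realized real rate is 3.82%.

3.82%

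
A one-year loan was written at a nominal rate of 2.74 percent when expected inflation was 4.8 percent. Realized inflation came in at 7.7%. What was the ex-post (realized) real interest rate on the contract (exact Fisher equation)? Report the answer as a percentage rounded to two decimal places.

-4.61%

Ex-post: (1 + 0.0274)/(1 + 0.0770) − 1 = -4.6054%
So the realized real rate is -4.61%.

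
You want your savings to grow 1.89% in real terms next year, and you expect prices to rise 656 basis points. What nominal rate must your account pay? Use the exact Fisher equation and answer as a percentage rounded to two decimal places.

(1 + i) = (1 + r)(1 + π) = 1.01890 × 1.06560 = 1.08573984
i = 1.08573984 − 1, so the required nominal rate is 8.57%.

8.57%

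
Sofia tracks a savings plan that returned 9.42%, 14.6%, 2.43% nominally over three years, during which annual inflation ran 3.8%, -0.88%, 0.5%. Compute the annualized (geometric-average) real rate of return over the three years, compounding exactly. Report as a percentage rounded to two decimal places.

7.50%

Nominal growth factor = 1.0942 × 1.1460 × 1.0243 = 1.28442426
Price-level growth factor = 1.0380 × 0.9912 × 1.0050 = 1.03400993
Real growth factor = 1.28442426 / 1.03400993 = 1.24217788
Annualized real rate = 1.24217788^(1/3) − 1 = 7.4966% → 7.50%.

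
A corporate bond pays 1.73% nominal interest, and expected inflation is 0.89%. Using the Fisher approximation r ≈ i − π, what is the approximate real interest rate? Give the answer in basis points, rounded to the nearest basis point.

r ≈ i − π = 1.73% − 0.89% = 84 basis points.

84 basis points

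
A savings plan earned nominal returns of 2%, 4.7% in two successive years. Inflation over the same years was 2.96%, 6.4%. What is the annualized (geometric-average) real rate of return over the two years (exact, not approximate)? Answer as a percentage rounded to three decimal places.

-1.266%

Compound the nominal returns: 1.0200 × 1.0470 = 1.06794000.
Compound inflation: 1.0296 × 1.0640 = 1.09549440.
Deflate: 1.06794000 / 1.09549440 = 0.97484752.
Annualized real rate = 0.97484752^(1/2) − 1 = -1.2656% → -1.266%.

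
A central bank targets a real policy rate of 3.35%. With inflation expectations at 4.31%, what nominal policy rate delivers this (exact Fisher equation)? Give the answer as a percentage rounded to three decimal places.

(1 + i) = (1 + r)(1 + π) = 1.03350 × 1.04310 = 1.07804385
i = 1.07804385 − 1, so the required nominal rate is 7.804%.

7.804%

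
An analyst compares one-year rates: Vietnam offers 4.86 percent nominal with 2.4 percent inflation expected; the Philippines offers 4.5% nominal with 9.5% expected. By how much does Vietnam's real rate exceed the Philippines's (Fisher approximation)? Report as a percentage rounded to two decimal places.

Vietnam: 4.86% − 2.4% = 2.460%
The Philippines: 4.5% − 9.5% = -5.000%
Differential = 7.460% → 7.46%.

7.46%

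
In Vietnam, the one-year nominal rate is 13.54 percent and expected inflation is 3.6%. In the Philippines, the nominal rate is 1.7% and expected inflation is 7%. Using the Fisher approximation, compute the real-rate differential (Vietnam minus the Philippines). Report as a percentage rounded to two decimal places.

Vietnam: 13.54% − 3.6% = 9.940%
The Philippines: 1.7% − 7% = -5.300%
Differential = 15.240% → 15.24%.

15.24%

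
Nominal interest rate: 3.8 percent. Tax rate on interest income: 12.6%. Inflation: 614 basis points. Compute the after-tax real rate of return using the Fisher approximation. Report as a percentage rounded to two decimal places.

After-tax nominal return = 3.8% × (1 − 0.126) = 3.3212%.
r ≈ 3.3212% − 6.14% → -2.82%.

-2.82%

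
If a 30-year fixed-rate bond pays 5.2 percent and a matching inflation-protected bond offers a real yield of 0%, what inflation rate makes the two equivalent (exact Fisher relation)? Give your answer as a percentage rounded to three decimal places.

5.200%

(1 + π) = (1 + i)/(1 + r) = 1.05200 / 1.00000 = 1.052000
Break-even inflation = 1.052000 − 1 → 5.200%.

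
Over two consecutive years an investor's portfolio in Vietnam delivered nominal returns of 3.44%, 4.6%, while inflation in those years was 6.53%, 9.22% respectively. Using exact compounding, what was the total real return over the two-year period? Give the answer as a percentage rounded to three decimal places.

-7.008%

Compound the nominal returns: 1.0344 × 1.0460 = 1.081982.
Compound inflation: 1.0653 × 1.0922 = 1.163521.
Deflate: 1.081982 / 1.163521 = 0.929921.
Total real return = 0.929921 − 1 → -7.008%.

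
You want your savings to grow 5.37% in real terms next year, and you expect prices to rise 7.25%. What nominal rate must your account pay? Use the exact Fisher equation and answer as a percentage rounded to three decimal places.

(1 + i) = (1 + r)(1 + π) = 1.05370 × 1.07250 = 1.13009325
i = 1.13009325 − 1, so the required nominal rate is 13.009%.

13.009%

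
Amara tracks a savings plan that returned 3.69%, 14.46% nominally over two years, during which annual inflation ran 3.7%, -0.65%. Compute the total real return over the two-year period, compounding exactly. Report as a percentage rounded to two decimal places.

15.20%

Nominal growth factor = 1.0369 × 1.1446 = 1.186836
Price-level growth factor = 1.0370 × 0.9935 = 1.030260
Real growth factor = 1.186836 / 1.030260 = 1.151977
Total real return = 1.151977 − 1 → 15.20%.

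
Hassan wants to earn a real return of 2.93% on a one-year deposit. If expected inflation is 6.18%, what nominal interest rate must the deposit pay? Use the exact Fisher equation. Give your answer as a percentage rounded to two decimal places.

9.29%

(1 + i) = (1 + r)(1 + π) = 1.02930 × 1.06180 = 1.09291074
i = 1.09291074 − 1, so the required nominal rate is 9.29%.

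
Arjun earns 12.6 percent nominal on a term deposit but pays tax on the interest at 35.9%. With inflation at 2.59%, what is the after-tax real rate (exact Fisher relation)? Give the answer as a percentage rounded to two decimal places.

After-tax nominal return = 12.6% × (1 − 0.359) = 8.0766%.
1 + r = 1.080766 / 1.02590 = 1.053481
After-tax real rate = 1.053481 − 1 → 5.35%.

5.35%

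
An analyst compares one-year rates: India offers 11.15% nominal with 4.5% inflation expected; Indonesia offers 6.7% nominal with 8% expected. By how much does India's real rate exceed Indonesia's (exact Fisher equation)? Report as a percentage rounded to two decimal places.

7.57%

India: (1 + 0.1115)/(1 + 0.0450) − 1 = 6.3636%
Indonesia: (1 + 0.0670)/(1 + 0.0800) − 1 = -1.2037%
Differential = 6.3636% − (-1.2037%) = 7.5673% → 7.57%.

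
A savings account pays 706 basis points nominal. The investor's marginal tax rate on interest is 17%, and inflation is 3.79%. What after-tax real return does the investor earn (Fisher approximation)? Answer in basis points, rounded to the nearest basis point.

After-tax nominal return = 7.06% × (1 − 0.17) = 5.8598%.
r ≈ 5.8598% − 3.79% → 207 basis points.

207 basis points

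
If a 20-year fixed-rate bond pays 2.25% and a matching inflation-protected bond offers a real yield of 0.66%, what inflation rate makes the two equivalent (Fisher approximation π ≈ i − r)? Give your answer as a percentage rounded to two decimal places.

1.59%

π ≈ i − r = 2.25% − 0.66% → 1.59%.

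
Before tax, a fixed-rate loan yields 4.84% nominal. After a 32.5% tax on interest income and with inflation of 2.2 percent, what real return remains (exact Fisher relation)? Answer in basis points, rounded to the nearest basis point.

104 basis points

After-tax nominal return = 4.84% × (1 − 0.325) = 3.2670%.
1 + r = 1.03267 / 1.02200 = 1.010440
After-tax real rate = 1.010440 − 1 → 104 basis points.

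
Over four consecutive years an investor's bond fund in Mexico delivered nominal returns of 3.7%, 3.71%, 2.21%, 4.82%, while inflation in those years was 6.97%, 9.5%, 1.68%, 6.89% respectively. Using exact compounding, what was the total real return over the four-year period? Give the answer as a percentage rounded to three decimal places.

Compound the nominal returns: 1.0370 × 1.0371 × 1.0221 × 1.0482 = 1.152224.
Compound inflation: 1.0697 × 1.0950 × 1.0168 × 1.0689 = 1.273060.
Deflate: 1.152224 / 1.273060 = 0.905083.
Total real return = 0.905083 − 1 → -9.492%.

-9.492%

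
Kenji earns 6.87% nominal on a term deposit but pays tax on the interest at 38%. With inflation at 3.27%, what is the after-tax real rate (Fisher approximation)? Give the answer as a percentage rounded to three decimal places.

0.989%

After-tax nominal return = 6.87% × (1 − 0.38) = 4.2594%.
r ≈ 4.2594% − 3.27% → 0.989%.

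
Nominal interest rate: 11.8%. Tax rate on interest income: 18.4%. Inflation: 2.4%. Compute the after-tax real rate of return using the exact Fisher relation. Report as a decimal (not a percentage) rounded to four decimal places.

After-tax nominal return = 11.8% × (1 − 0.184) = 9.6288%.
1 + r = 1.096288 / 1.02400 = 1.070594
After-tax real rate = 1.070594 − 1 → 0.0706.

0.0706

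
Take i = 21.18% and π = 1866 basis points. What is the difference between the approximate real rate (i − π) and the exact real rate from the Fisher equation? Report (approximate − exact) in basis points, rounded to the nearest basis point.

Approximate: r ≈ 21.180% − 18.660% = 2.5200%
Exact: (1 + 0.2118)/(1 + 0.1866) − 1 = 2.1237%
Error = 2.5200% − 2.1237% = 0.3963% → 40 basis points.

40 basis points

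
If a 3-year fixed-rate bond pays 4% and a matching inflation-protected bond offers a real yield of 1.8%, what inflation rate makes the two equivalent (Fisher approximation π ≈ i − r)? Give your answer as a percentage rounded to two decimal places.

π ≈ i − r = 4% − 1.8% → 2.20%.

2.20%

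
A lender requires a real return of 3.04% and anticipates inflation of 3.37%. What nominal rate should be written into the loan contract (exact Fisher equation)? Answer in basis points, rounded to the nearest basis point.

(1 + i) = (1 + r)(1 + π) = 1.03040 × 1.03370 = 1.06512448
i = 1.06512448 − 1, so the required nominal rate is 651 basis points.

651 basis points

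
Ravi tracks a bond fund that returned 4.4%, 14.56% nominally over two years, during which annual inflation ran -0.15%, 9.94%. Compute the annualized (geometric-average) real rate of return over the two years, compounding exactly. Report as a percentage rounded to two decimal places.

Compound the nominal returns: 1.0440 × 1.1456 = 1.19600640.
Compound inflation: 0.9985 × 1.0994 = 1.09775090.
Deflate: 1.19600640 / 1.09775090 = 1.08950619.
Annualized real rate = 1.08950619^(1/2) − 1 = 4.3794% → 4.38%.

4.38%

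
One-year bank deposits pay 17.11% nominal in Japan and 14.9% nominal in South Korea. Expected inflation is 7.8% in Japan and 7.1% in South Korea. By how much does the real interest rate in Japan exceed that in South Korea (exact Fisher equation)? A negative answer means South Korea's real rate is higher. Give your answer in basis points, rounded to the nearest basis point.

Japan: (1 + 0.1711)/(1 + 0.0780) − 1 = 8.6364%
South Korea: (1 + 0.1490)/(1 + 0.0710) − 1 = 7.2829%
Differential = 8.6364% − 7.2829% = 1.3535% → 135 basis points.

135 basis points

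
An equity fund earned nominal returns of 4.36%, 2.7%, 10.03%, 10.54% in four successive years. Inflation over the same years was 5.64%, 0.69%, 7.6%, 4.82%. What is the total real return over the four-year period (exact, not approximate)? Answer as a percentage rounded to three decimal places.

Compound the nominal returns: 1.0436 × 1.0270 × 1.1003 × 1.1054 = 1.303572.
Compound inflation: 1.0564 × 1.0069 × 1.0760 × 1.0482 = 1.199696.
Deflate: 1.303572 / 1.199696 = 1.086586.
Total real return = 1.086586 − 1 → 8.659%.

8.659%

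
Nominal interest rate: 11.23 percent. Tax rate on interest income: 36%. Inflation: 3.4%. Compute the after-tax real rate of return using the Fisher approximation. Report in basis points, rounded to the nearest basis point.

After-tax nominal return = 11.23% × (1 − 0.36) = 7.1872%.
r ≈ 7.1872% − 3.4% → 379 basis points.

379 basis points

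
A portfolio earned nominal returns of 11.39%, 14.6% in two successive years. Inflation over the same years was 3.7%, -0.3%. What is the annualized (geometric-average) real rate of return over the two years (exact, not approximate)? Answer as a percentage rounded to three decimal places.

11.116%

Compound the nominal returns: 1.1139 × 1.1460 = 1.276529400.
Compound inflation: 1.0370 × 0.9970 = 1.033889000.
Deflate: 1.276529400 / 1.033889000 = 1.234687089.
Annualized real rate = 1.234687089^(1/2) − 1 = 11.11647% → 11.116%.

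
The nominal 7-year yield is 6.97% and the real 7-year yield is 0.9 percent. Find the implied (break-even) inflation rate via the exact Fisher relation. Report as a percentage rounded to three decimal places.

6.016%

(1 + π) = (1 + i)/(1 + r) = 1.06970 / 1.00900 = 1.060159
Break-even inflation = 1.060159 − 1 → 6.016%.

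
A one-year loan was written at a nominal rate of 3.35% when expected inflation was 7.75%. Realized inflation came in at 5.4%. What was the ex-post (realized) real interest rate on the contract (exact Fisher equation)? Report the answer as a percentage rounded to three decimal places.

Ex-post: (1 + 0.0335)/(1 + 0.0540) − 1 = -1.9450%
So the realized real rate is -1.945%.

-1.945%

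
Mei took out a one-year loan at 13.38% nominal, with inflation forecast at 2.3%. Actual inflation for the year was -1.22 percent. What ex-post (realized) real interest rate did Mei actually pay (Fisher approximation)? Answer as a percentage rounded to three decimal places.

Ex-post: 13.38% − (-1.22%) = 14.600%
So the realized real rate is 14.600%.

14.600%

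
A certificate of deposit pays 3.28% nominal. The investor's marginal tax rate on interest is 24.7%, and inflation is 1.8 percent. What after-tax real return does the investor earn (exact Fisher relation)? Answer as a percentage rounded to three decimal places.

After-tax nominal return = 3.28% × (1 − 0.247) = 2.46984%.
1 + r = 1.0246984 / 1.01800 = 1.006580
After-tax real rate = 1.006580 − 1 → 0.658%.

0.658%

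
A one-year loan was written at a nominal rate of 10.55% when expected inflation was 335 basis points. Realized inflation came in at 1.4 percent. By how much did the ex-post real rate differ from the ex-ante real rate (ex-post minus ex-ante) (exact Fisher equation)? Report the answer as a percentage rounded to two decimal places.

2.06%

Ex-ante: (1 + 0.1055)/(1 + 0.0335) − 1 = 6.9666%
Ex-post: (1 + 0.1055)/(1 + 0.0140) − 1 = 9.0237%
Difference (ex-post − ex-ante) = 2.0571% → 2.06%.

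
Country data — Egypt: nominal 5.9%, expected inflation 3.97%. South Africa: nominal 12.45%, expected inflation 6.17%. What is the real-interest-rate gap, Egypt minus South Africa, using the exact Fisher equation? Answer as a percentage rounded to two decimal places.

Egypt: (1 + 0.0590)/(1 + 0.0397) − 1 = 1.8563%
South Africa: (1 + 0.1245)/(1 + 0.0617) − 1 = 5.9150%
Differential = 1.8563% − 5.9150% = -4.0587% → -4.06%.

-4.06%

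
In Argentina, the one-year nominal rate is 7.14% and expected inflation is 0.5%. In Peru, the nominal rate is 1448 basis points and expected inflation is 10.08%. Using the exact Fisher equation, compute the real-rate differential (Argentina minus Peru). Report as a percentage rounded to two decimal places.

Argentina: (1 + 0.0714)/(1 + 0.0050) − 1 = 6.6070%
Peru: (1 + 0.1448)/(1 + 0.1008) − 1 = 3.9971%
Differential = 6.6070% − 3.9971% = 2.6099% → 2.61%.

2.61%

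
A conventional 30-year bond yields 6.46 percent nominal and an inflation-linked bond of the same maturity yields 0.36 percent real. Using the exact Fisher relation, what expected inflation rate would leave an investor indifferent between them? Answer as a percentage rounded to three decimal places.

(1 + π) = (1 + i)/(1 + r) = 1.06460 / 1.00360 = 1.060781
Break-even inflation = 1.060781 − 1 → 6.078%.

6.078%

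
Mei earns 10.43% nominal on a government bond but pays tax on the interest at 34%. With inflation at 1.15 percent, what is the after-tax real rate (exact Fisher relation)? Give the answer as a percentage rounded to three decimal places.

5.669%

After-tax nominal return = 10.43% × (1 − 0.34) = 6.8838%.
1 + r = 1.068838 / 1.01150 = 1.056686
After-tax real rate = 1.056686 − 1 → 5.669%.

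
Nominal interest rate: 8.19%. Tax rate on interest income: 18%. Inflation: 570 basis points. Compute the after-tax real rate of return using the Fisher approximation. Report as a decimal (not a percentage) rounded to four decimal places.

After-tax nominal return = 8.19% × (1 − 0.18) = 6.7158%.
r ≈ 6.7158% − 5.7% → 0.0102.

0.0102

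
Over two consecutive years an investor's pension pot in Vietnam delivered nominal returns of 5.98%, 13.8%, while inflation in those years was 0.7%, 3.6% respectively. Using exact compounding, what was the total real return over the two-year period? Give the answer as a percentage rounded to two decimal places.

Compound the nominal returns: 1.0598 × 1.1380 = 1.206052.
Compound inflation: 1.0070 × 1.0360 = 1.043252.
Deflate: 1.206052 / 1.043252 = 1.156051.
Total real return = 1.156051 − 1 → 15.61%.

15.61%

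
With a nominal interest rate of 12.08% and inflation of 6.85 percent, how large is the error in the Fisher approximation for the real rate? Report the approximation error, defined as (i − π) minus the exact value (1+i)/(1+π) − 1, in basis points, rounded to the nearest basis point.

34 basis points

Approximate: r ≈ 12.080% − 6.850% = 5.2300%
Exact: (1 + 0.1208)/(1 + 0.0685) − 1 = 4.8947%
Error = 5.2300% − 4.8947% = 0.3353% → 34 basis points.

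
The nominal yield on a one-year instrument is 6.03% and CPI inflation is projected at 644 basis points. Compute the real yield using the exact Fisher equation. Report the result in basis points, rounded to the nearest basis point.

By the Fisher equation, 1 + r = (1 + i)/(1 + π).
1 + r = 1.06030 / 1.06440 = 0.996148
r = 0.996148 − 1 = -0.3852%, i.e. -39 basis points.

-39 basis points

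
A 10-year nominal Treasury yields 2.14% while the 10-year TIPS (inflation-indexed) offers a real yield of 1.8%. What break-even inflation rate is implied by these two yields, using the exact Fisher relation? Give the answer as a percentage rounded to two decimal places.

0.33%

(1 + π) = (1 + i)/(1 + r) = 1.02140 / 1.01800 = 1.003340
Break-even inflation = 1.003340 − 1 → 0.33%.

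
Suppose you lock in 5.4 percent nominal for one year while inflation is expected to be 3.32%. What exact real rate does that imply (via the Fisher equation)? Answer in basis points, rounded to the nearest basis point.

1 + r = 1.05400 / 1.03320 = 1.020132
r = 1.020132 − 1 = 2.0132%, i.e. 201 basis points.

201 basis points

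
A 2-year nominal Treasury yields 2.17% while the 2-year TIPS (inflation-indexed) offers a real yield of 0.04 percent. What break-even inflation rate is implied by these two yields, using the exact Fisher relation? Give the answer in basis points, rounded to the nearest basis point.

(1 + π) = (1 + i)/(1 + r) = 1.02170 / 1.00040 = 1.021291
Break-even inflation = 1.021291 − 1 → 213 basis points.

213 basis points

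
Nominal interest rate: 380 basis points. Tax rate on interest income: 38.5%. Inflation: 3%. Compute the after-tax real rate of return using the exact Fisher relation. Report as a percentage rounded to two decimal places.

After-tax nominal return = 3.8% × (1 − 0.385) = 2.3370%.
1 + r = 1.02337 / 1.03000 = 0.993563
After-tax real rate = 0.993563 − 1 → -0.64%.

-0.64%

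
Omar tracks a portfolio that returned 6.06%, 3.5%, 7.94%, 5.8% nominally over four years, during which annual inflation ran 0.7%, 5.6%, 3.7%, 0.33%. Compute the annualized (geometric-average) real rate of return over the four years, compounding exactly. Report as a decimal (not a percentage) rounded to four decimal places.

0.0317

Nominal growth factor = 1.0606 × 1.0350 × 1.0794 × 1.0580 = 1.25360309
Price-level growth factor = 1.0070 × 1.0560 × 1.0370 × 1.0033 = 1.10637654
Real growth factor = 1.25360309 / 1.10637654 = 1.13307093
Annualized real rate = 1.13307093^(1/4) − 1 = 3.1726% → 0.0317.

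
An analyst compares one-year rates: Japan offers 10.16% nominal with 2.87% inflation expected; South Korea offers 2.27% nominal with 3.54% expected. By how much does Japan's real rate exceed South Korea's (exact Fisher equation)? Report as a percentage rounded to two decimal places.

Japan: (1 + 0.1016)/(1 + 0.0287) − 1 = 7.0866%
South Korea: (1 + 0.0227)/(1 + 0.0354) − 1 = -1.2266%
Differential = 7.0866% − (-1.2266%) = 8.3132% → 8.31%.

8.31%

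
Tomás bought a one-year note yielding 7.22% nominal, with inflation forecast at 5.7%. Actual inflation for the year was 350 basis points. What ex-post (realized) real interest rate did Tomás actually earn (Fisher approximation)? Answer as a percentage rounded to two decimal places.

3.72%

Ex-post: 7.22% − 3.5% = 3.720%
So the realized real rate is 3.72%.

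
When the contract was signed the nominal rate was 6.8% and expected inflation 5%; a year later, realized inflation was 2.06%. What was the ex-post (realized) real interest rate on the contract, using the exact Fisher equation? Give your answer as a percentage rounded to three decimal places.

4.644%

Ex-post: (1 + 0.0680)/(1 + 0.0206) − 1 = 4.6443%
So the realized real rate is 4.644%.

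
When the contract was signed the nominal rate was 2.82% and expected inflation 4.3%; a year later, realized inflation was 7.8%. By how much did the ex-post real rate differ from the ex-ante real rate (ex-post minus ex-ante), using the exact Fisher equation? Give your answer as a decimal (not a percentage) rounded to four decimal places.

Ex-ante: (1 + 0.0282)/(1 + 0.0430) − 1 = -1.4190%
Ex-post: (1 + 0.0282)/(1 + 0.0780) − 1 = -4.6197%
Difference (ex-post − ex-ante) = -3.2007% → -0.0320.

-0.0320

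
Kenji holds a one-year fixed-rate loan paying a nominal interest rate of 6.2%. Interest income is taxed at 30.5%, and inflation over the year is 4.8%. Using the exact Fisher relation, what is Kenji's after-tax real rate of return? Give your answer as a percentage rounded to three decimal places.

-0.469%

After-tax nominal return = 6.2% × (1 − 0.305) = 4.3090%.
1 + r = 1.04309 / 1.04800 = 0.9953149
After-tax real rate = 0.9953149 − 1 → -0.469%.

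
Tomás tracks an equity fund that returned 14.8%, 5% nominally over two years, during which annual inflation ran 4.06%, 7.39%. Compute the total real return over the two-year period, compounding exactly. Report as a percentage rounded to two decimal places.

7.87%

Nominal growth factor = 1.1480 × 1.0500 = 1.205400
Price-level growth factor = 1.0406 × 1.0739 = 1.117500
Real growth factor = 1.205400 / 1.117500 = 1.078657
Total real return = 1.078657 − 1 → 7.87%.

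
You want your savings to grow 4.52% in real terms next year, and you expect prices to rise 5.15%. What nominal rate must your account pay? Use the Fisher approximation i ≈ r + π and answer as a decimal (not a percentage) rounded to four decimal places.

0.0967

i ≈ r + π = 4.52% + 5.15% = 0.0967.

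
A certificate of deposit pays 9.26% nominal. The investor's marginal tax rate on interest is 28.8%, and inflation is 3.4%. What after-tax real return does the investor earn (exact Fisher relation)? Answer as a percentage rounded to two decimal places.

3.09%

After-tax nominal return = 9.26% × (1 − 0.288) = 6.59312%.
1 + r = 1.0659312 / 1.03400 = 1.030881
After-tax real rate = 1.030881 − 1 → 3.09%.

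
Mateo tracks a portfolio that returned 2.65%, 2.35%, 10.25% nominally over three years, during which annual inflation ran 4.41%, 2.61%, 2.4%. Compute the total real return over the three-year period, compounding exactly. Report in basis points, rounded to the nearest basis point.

558 basis points

Compound the nominal returns: 1.0265 × 1.0235 × 1.1025 = 1.158312.
Compound inflation: 1.0441 × 1.0261 × 1.0240 = 1.097063.
Deflate: 1.158312 / 1.097063 = 1.055829.
Total real return = 1.055829 − 1 → 558 basis points.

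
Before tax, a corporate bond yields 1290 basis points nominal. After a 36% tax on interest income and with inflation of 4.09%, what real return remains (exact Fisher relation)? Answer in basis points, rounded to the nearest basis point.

After-tax nominal return = 12.9% × (1 − 0.36) = 8.2560%.
1 + r = 1.08256 / 1.04090 = 1.040023
After-tax real rate = 1.040023 − 1 → 400 basis points.

400 basis points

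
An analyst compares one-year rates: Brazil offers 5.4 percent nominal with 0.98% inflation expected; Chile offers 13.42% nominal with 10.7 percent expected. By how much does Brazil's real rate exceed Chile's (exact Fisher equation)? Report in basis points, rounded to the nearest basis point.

Brazil: (1 + 0.0540)/(1 + 0.0098) − 1 = 4.3771%
Chile: (1 + 0.1342)/(1 + 0.1070) − 1 = 2.4571%
Differential = 4.3771% − 2.4571% = 1.9200% → 192 basis points.

192 basis points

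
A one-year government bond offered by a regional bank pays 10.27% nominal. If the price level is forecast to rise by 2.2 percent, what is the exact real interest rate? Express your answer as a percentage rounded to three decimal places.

7.896%

By the Fisher identity, 1 + r = (1 + i)/(1 + π).
1 + r = 1.10270 / 1.02200 = 1.078963
r = 1.078963 − 1 = 7.8963%, i.e. 7.896%.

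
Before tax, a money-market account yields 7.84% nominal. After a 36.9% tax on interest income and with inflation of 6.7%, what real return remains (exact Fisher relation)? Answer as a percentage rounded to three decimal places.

-1.643%

After-tax nominal return = 7.84% × (1 − 0.369) = 4.94704%.
1 + r = 1.0494704 / 1.06700 = 0.983571
After-tax real rate = 0.983571 − 1 → -1.643%.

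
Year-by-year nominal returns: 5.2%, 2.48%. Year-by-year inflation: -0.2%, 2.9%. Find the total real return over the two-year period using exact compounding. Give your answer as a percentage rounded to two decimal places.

4.98%

Compound the nominal returns: 1.0520 × 1.0248 = 1.078090.
Compound inflation: 0.9980 × 1.0290 = 1.026942.
Deflate: 1.078090 / 1.026942 = 1.049806.
Total real return = 1.049806 − 1 → 4.98%.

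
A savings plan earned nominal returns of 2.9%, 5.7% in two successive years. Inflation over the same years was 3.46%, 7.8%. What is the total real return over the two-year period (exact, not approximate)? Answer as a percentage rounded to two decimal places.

Compound the nominal returns: 1.0290 × 1.0570 = 1.087653.
Compound inflation: 1.0346 × 1.0780 = 1.115299.
Deflate: 1.087653 / 1.115299 = 0.975212.
Total real return = 0.975212 − 1 → -2.48%.

-2.48%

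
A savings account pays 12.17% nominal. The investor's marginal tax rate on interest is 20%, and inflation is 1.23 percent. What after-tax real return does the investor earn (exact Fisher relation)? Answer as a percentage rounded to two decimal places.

After-tax nominal return = 12.17% × (1 − 0.2) = 9.7360%.
1 + r = 1.09736 / 1.01230 = 1.084026
After-tax real rate = 1.084026 − 1 → 8.40%.

8.40%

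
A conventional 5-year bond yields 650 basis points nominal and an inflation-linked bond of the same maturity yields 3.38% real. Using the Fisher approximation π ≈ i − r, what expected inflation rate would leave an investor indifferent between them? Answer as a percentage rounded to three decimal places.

π ≈ i − r = 6.5% − 3.38% → 3.120%.

3.120%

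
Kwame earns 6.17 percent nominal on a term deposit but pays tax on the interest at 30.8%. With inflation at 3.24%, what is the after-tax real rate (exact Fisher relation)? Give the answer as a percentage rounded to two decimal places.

After-tax nominal return = 6.17% × (1 − 0.308) = 4.26964%.
1 + r = 1.0426964 / 1.03240 = 1.009973
After-tax real rate = 1.009973 − 1 → 1.00%.

1.00%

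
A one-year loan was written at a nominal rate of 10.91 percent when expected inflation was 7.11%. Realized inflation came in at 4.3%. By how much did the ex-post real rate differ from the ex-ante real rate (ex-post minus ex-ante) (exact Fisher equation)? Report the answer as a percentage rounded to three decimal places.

Ex-ante: (1 + 0.1091)/(1 + 0.0711) − 1 = 3.5478%
Ex-post: (1 + 0.1091)/(1 + 0.0430) − 1 = 6.3375%
Difference (ex-post − ex-ante) = 2.7897% → 2.790%.

2.790%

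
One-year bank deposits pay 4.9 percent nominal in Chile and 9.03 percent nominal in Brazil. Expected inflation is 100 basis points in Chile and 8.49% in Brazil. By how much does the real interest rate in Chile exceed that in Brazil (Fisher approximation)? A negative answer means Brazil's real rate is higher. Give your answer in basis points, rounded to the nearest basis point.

Chile: 4.9% − 1% = 3.900%
Brazil: 9.03% − 8.49% = 0.540%
Differential = 3.360% → 336 basis points.

336 basis points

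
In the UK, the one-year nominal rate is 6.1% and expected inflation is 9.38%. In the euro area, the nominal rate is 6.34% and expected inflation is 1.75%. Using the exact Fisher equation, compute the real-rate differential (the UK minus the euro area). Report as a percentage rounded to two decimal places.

-7.51%

The UK: (1 + 0.0610)/(1 + 0.0938) − 1 = -2.9987%
The euro area: (1 + 0.0634)/(1 + 0.0175) − 1 = 4.5111%
Differential = -2.9987% − 4.5111% = -7.5098% → -7.51%.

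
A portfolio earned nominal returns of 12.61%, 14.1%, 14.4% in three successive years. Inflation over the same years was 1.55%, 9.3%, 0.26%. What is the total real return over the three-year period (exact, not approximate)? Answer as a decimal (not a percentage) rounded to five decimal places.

0.32087

Nominal growth factor = 1.1261 × 1.1410 × 1.1440 = 1.469903
Price-level growth factor = 1.0155 × 1.0930 × 1.0026 = 1.112827
Real growth factor = 1.469903 / 1.112827 = 1.320872
Total real return = 1.320872 − 1 → 0.32087.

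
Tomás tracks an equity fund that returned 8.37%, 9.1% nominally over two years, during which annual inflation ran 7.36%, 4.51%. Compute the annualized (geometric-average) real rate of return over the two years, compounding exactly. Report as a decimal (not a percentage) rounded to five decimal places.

Nominal growth factor = 1.0837 × 1.0910 = 1.18231670
Price-level growth factor = 1.0736 × 1.0451 = 1.12201936
Real growth factor = 1.18231670 / 1.12201936 = 1.05374002
Annualized real rate = 1.05374002^(1/2) − 1 = 2.6518% → 0.02652.

0.02652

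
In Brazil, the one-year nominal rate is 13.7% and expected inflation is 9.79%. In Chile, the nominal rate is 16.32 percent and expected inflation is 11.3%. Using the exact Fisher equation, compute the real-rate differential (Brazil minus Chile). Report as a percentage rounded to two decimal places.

Brazil: (1 + 0.1370)/(1 + 0.0979) − 1 = 3.5613%
Chile: (1 + 0.1632)/(1 + 0.1130) − 1 = 4.5103%
Differential = 3.5613% − 4.5103% = -0.9490% → -0.95%.

-0.95%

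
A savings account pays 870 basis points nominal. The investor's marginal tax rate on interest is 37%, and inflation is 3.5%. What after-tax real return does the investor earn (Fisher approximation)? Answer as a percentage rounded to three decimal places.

After-tax nominal return = 8.7% × (1 − 0.37) = 5.4810%.
r ≈ 5.4810% − 3.5% → 1.981%.

1.981%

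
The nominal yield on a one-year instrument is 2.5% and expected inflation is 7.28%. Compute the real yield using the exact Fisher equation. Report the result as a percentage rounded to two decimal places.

-4.46%

1 + r = 1.02500 / 1.07280 = 0.955444
r = 0.955444 − 1 = -4.4556%, i.e. -4.46%.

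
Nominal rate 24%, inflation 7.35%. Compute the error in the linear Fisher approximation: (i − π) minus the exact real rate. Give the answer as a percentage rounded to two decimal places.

Approximate: r ≈ 24.000% − 7.350% = 16.6500%
Exact: (1 + 0.2400)/(1 + 0.0735) − 1 = 15.5100%
Error = 16.6500% − 15.5100% = 1.1400% → 1.14%.

1.14%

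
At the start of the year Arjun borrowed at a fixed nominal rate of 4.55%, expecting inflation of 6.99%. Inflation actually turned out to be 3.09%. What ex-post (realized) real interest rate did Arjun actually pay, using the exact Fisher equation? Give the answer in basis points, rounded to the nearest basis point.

142 basis points

Ex-post: (1 + 0.0455)/(1 + 0.0309) − 1 = 1.4162%
So the realized real rate is 142 basis points.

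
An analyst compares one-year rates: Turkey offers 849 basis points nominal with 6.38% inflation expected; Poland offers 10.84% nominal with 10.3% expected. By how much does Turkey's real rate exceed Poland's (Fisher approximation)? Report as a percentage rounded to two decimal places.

Turkey: 8.49% − 6.38% = 2.110%
Poland: 10.84% − 10.3% = 0.540%
Differential = 1.570% → 1.57%.

1.57%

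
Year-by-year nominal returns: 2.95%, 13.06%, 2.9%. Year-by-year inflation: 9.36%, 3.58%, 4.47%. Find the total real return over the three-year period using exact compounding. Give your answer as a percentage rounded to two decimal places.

1.21%

Nominal growth factor = 1.0295 × 1.1306 × 1.0290 = 1.197707
Price-level growth factor = 1.0936 × 1.0358 × 1.0447 = 1.183385
Real growth factor = 1.197707 / 1.183385 = 1.012103
Total real return = 1.012103 − 1 → 1.21%.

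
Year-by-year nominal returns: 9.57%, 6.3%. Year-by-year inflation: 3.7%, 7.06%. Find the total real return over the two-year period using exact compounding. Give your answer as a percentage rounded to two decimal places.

4.91%

Compound the nominal returns: 1.0957 × 1.0630 = 1.164729.
Compound inflation: 1.0370 × 1.0706 = 1.110212.
Deflate: 1.164729 / 1.110212 = 1.049105.
Total real return = 1.049105 − 1 → 4.91%.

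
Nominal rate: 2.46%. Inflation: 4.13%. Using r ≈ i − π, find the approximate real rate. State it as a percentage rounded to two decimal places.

-1.67%

r ≈ i − π = 2.46% − 4.13% = -1.67%.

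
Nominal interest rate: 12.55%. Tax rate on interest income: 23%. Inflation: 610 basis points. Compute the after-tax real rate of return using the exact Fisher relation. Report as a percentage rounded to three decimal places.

After-tax nominal return = 12.55% × (1 − 0.23) = 9.6635%.
1 + r = 1.096635 / 1.06100 = 1.033586
After-tax real rate = 1.033586 − 1 → 3.359%.

3.359%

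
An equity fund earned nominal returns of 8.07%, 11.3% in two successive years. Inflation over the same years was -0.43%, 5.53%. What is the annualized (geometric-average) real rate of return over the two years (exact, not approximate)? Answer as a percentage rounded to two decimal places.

6.99%

Compound the nominal returns: 1.0807 × 1.1130 = 1.20281910.
Compound inflation: 0.9957 × 1.0553 = 1.05076221.
Deflate: 1.20281910 / 1.05076221 = 1.14471104.
Annualized real rate = 1.14471104^(1/2) − 1 = 6.9912% → 6.99%.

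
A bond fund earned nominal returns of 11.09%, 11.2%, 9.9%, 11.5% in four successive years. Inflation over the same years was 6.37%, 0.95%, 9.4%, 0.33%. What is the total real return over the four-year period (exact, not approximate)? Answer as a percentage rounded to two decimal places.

28.43%

Nominal growth factor = 1.1109 × 1.1120 × 1.0990 × 1.1150 = 1.513744
Price-level growth factor = 1.0637 × 1.0095 × 1.0940 × 1.0033 = 1.178619
Real growth factor = 1.513744 / 1.178619 = 1.284336
Total real return = 1.284336 − 1 → 28.43%.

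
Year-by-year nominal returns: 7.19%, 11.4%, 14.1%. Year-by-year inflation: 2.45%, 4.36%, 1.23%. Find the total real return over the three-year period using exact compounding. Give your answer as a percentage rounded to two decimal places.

25.88%

Compound the nominal returns: 1.0719 × 1.1140 × 1.1410 = 1.362464.
Compound inflation: 1.0245 × 1.0436 × 1.0123 = 1.082319.
Deflate: 1.362464 / 1.082319 = 1.258838.
Total real return = 1.258838 − 1 → 25.88%.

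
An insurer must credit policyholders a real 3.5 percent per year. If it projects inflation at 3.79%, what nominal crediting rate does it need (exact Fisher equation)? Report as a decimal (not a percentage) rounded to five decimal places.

(1 + i) = (1 + r)(1 + π) = 1.03500 × 1.03790 = 1.0742265
i = 1.0742265 − 1, so the required nominal rate is 0.07423.

0.07423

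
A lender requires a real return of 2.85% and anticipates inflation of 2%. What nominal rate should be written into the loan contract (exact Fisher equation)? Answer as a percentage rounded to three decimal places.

4.907%

(1 + i) = (1 + r)(1 + π) = 1.02850 × 1.02000 = 1.04907
i = 1.04907 − 1, so the required nominal rate is 4.907%.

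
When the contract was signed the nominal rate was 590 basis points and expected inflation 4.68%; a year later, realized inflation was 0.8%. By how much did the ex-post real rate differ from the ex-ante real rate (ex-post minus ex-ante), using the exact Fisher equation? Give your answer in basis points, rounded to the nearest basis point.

389 basis points

Ex-ante: (1 + 0.0590)/(1 + 0.0468) − 1 = 1.1655%
Ex-post: (1 + 0.0590)/(1 + 0.0080) − 1 = 5.0595%
Difference (ex-post − ex-ante) = 3.8941% → 389 basis points.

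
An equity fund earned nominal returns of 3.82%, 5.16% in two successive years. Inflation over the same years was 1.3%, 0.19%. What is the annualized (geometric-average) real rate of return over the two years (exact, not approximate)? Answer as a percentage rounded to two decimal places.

Compound the nominal returns: 1.0382 × 1.0516 = 1.09177112.
Compound inflation: 1.0130 × 1.0019 = 1.01492470.
Deflate: 1.09177112 / 1.01492470 = 1.07571638.
Annualized real rate = 1.07571638^(1/2) − 1 = 3.7167% → 3.72%.

3.72%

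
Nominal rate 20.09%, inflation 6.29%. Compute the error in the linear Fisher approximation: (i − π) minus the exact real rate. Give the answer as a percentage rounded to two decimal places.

Approximate: r ≈ 20.090% − 6.290% = 13.8000%
Exact: (1 + 0.2009)/(1 + 0.0629) − 1 = 12.9833%
Error = 13.8000% − 12.9833% = 0.8167% → 0.82%.

0.82%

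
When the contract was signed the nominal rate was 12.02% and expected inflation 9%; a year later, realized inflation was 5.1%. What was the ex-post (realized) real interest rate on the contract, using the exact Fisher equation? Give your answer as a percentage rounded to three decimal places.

Ex-post: (1 + 0.1202)/(1 + 0.0510) − 1 = 6.5842%
So the realized real rate is 6.584%.

6.584%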